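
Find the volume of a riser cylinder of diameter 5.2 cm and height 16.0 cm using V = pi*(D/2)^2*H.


Formula: V = pi * (D/2)^2 * H  (cylinder volume)
Radius = D/2 = 5.2/2 = 2.6 cm
V = pi * 2.6^2 * 16.0 = 339.7947 cm^3

339.7947 cm^3


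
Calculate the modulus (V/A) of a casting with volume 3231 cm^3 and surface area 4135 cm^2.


Formula: Casting Modulus M = V / A
M = 3231 cm^3 / 4135 cm^2 = 0.7814 cm

0.7814 cm


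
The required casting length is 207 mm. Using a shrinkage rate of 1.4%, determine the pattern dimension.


Formula: L_pattern = L_casting * (1 + shrinkage_rate/100)
Shrinkage factor = 1 + 1.4/100 = 1.014
L_pattern = 207 mm * 1.014 = 209.8980 mm

Final answer: 209.8980 mm


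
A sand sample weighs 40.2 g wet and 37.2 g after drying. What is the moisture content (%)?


Formula: MC = (W_wet - W_dry) / W_wet * 100
Water mass = 40.2 - 37.2 = 3.0 g
MC = 3.0 / 40.2 * 100 = 7.4627%

Answer: 7.4627%


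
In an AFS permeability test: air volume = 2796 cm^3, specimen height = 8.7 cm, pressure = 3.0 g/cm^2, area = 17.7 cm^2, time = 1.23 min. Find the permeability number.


Formula: Permeability Number P = (V * H) / (p * A * t)
Numerator: V * H = 2796 * 8.7 = 24325.2
Denominator: p * A * t = 3.0 * 17.7 * 1.23 = 65.313
P = 24325.2 / 65.313 = 372.4404

372.4404


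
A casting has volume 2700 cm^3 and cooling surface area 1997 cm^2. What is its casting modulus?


Formula: Casting Modulus M = V / A
M = 2700 cm^3 / 1997 cm^2 = 1.3520 cm


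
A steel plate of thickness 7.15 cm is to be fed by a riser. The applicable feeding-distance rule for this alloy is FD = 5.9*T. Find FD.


Formula: FD = 5.9 * T  (riser feeding-distance rule)
FD = 5.9 * 7.15 cm = 42.1850 cm

Answer: 42.1850 cm


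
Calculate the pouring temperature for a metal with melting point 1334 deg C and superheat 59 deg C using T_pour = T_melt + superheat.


Formula: T_pour = T_melt + Superheat
T_pour = 1334 + 59 = 1393 deg C


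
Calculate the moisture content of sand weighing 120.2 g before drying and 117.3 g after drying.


Formula: MC = (W_wet - W_dry) / W_wet * 100
Water mass = 120.2 - 117.3 = 2.9 g
MC = 2.9 / 120.2 * 100 = 2.4126%


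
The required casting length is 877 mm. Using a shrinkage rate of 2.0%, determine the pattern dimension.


Formula: L_pattern = L_casting * (1 + shrinkage_rate/100)
Shrinkage factor = 1 + 2.0/100 = 1.02
L_pattern = 877 mm * 1.02 = 894.5400 mm

Answer: 894.5400 mm


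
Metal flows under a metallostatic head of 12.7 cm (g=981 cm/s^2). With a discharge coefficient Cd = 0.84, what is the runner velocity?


Formula: v = Cd * sqrt(2 * g * h)  (Torricelli with discharge coefficient)
2*g*h = 2 * 981 * 12.7 = 24917.4 cm^2/s^2
sqrt(24917.4) = 157.85246 cm/s
v = 0.84 * 157.85246 = 132.5961 cm/s

132.5961 cm/s


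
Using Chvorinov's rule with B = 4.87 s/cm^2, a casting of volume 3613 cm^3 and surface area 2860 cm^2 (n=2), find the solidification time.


Formula: t_s = B * (V/A)^n  (Chvorinov's rule, n=2)
Modulus M = V/A = 3613/2860 = 1.263287 cm
M^2 = 1.263287^2 = 1.595894 cm^2
t_s = 4.87 * 1.595894 = 7.7720 s

Final answer: 7.7720 s


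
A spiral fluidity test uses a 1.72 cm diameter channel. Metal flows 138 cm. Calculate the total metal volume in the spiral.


Formula: V = pi * (d/2)^2 * L  (cylinder volume)
Radius = 1.72/2 = 0.86 cm
V = pi * 0.86^2 * 138 = 320.6460 cm^3

Final answer: 320.6460 cm^3


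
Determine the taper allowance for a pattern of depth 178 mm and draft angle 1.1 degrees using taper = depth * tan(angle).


Formula: taper = depth * tan(draft_angle)
tan(1.1 deg) = 0.0192010
taper = 178 mm * 0.0192010 = 3.4178 mm

Final answer: 3.4178 mm


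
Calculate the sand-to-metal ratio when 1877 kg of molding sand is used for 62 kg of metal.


Formula: Sand-to-Metal Ratio = W_sand / W_metal
Ratio = 1877 kg / 62 kg = 30.2742


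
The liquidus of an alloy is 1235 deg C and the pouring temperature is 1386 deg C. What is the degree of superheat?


Formula: Superheat = T_pour - T_melt
Superheat = 1386 - 1235 = 151 deg C

Answer: 151 deg C


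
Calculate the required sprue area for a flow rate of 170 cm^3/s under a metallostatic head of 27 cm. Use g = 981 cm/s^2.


Formula: v = sqrt(2*g*h), A = Q/v
Velocity: v = sqrt(2 * 981 * 27) = sqrt(52974) = 230.1608 cm/s
Sprue area: A = Q / v = 170 / 230.1608 = 0.7386 cm^2


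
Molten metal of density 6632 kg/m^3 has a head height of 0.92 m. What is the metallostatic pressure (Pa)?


Formula: P = rho * g * h
rho * g = 6632 * 9.81 = 65059.92 N/m^3
P = 65059.92 * 0.92 = 59855.1264 Pa

Answer: 59855.1264 Pa


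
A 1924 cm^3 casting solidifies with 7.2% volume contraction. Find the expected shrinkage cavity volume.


Formula: V_shrink = V_casting * shrinkage_pct / 100
V_shrink = 1924 cm^3 * 7.2 / 100 = 138.5280 cm^3

Final answer: 138.5280 cm^3


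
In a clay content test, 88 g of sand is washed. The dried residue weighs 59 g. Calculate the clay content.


Formula: Clay% = (W_total - W_washed) / W_total * 100
Clay mass = 88 - 59 = 29 g
Clay% = 29 / 88 * 100 = 32.9545%

Answer: 32.9545%


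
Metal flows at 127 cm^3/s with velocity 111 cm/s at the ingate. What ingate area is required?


Formula: A_ingate = Q / v  (continuity equation)
A = 127 cm^3/s / 111 cm/s = 1.1441 cm^2

1.1441 cm^2


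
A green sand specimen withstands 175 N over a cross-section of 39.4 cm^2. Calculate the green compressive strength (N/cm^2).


Formula: Compressive Strength = Force / Area
Strength = 175 N / 39.4 cm^2 = 4.4416 N/cm^2

Answer: 4.4416 N/cm^2


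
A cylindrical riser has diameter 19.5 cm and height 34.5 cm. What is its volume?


Formula: V = pi * (D/2)^2 * H  (cylinder volume)
Radius = D/2 = 19.5/2 = 9.75 cm
V = pi * 9.75^2 * 34.5 = 10303.3440 cm^3


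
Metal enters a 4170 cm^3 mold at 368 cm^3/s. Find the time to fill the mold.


Formula: t_fill = V_mold / Q_flow
t = 4170 cm^3 / 368 cm^3/s = 11.3315 s

11.3315 s


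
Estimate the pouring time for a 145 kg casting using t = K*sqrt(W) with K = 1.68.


Formula: t = K * sqrt(W)
sqrt(W) = sqrt(145) = 12.04159
t = 1.68 * 12.04159 = 20.2299 s


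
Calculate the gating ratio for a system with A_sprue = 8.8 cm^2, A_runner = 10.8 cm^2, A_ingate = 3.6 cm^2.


Sprue:Runner:Ingate = 1 : 10.8/8.8 : 3.6/8.8 = 1:1.23:0.41

Answer: 1:1.23:0.41


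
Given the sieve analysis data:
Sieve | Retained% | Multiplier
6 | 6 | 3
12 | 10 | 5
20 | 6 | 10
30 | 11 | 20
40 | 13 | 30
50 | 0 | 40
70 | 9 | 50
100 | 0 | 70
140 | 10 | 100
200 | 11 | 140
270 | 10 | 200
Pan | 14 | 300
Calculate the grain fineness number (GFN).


Formula: GFN = sum(pct * multiplier) / sum(pct)
sum(pct * multiplier) = 9928
sum(pct) = 100
GFN = 9928 / 100 = 99.28

Final answer: 99.28


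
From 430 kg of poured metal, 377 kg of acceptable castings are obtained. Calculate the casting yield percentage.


Formula: Casting Yield = (W_good / W_total) * 100
Yield = (377 kg / 430 kg) * 100 = 87.6744%


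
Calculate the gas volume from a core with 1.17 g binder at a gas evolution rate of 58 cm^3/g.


Formula: V_gas = W_binder * gas_evolution_rate
V = 1.17 g * 58 cm^3/g = 67.8600 cm^3

Final answer: 67.8600 cm^3


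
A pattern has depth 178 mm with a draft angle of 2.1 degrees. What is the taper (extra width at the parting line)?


Formula: taper = depth * tan(draft_angle)
tan(2.1 deg) = 0.0366683
taper = 178 mm * 0.0366683 = 6.5270 mm


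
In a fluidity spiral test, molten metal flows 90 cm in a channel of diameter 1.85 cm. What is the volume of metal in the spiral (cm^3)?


Formula: V = pi * (d/2)^2 * L  (cylinder volume)
Radius = 1.85/2 = 0.925 cm
V = pi * 0.925^2 * 90 = 241.9223 cm^3

Answer: 241.9223 cm^3


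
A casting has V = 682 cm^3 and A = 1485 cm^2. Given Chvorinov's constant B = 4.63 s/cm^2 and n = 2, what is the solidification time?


Formula: t_s = B * (V/A)^n  (Chvorinov's rule, n=2)
Modulus M = V/A = 682/1485 = 0.459259 cm
M^2 = 0.459259^2 = 0.210919 cm^2
t_s = 4.63 * 0.210919 = 0.9766 s

0.9766 s


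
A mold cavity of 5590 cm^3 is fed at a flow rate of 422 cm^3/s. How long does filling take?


Formula: t_fill = V_mold / Q_flow
t = 5590 cm^3 / 422 cm^3/s = 13.2464 s

Final answer: 13.2464 s


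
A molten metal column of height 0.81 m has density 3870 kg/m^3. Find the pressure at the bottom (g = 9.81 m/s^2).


Formula: P = rho * g * h
rho * g = 3870 * 9.81 = 37964.7 N/m^3
P = 37964.7 * 0.81 = 30751.4070 Pa

Answer: 30751.4070 Pa


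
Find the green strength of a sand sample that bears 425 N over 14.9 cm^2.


Formula: Compressive Strength = Force / Area
Strength = 425 N / 14.9 cm^2 = 28.5235 N/cm^2

Final answer: 28.5235 N/cm^2


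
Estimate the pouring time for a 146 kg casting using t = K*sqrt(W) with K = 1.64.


Formula: t = K * sqrt(W)
sqrt(W) = sqrt(146) = 12.08305
t = 1.64 * 12.08305 = 19.8162 s

19.8162 s


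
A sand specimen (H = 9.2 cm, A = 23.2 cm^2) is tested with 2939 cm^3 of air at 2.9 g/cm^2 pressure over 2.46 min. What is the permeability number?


Formula: Permeability Number P = (V * H) / (p * A * t)
Numerator: V * H = 2939 * 9.2 = 27038.8
Denominator: p * A * t = 2.9 * 23.2 * 2.46 = 165.5088
P = 27038.8 / 165.5088 = 163.3677


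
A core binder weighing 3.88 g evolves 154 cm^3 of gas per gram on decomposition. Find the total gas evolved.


Formula: V_gas = W_binder * gas_evolution_rate
V = 3.88 g * 154 cm^3/g = 597.5200 cm^3

Final answer: 597.5200 cm^3


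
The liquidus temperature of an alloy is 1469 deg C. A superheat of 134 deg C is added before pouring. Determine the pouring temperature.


Formula: T_pour = T_melt + Superheat
T_pour = 1469 + 134 = 1603 deg C


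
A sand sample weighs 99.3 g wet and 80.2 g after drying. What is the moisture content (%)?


Formula: MC = (W_wet - W_dry) / W_wet * 100
Water mass = 99.3 - 80.2 = 19.1 g
MC = 19.1 / 99.3 * 100 = 19.2346%

Final answer: 19.2346%


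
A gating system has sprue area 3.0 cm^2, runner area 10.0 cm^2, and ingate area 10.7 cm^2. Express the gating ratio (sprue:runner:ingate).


Sprue:Runner:Ingate = 1 : 10.0/3.0 : 10.7/3.0 = 1:3.33:3.57


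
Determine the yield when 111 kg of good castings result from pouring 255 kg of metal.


Formula: Casting Yield = (W_good / W_total) * 100
Yield = (111 kg / 255 kg) * 100 = 43.5294%

43.5294%


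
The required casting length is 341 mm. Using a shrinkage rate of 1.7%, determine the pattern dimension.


Formula: L_pattern = L_casting * (1 + shrinkage_rate/100)
Shrinkage factor = 1 + 1.7/100 = 1.017
L_pattern = 341 mm * 1.017 = 346.7970 mm


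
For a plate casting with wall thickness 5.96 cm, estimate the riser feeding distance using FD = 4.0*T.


Formula: FD = 4.0 * T  (riser feeding-distance rule)
FD = 4.0 * 5.96 cm = 23.8400 cm

23.8400 cm


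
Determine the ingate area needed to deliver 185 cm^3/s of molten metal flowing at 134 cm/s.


Formula: A_ingate = Q / v  (continuity equation)
A = 185 cm^3/s / 134 cm/s = 1.3806 cm^2


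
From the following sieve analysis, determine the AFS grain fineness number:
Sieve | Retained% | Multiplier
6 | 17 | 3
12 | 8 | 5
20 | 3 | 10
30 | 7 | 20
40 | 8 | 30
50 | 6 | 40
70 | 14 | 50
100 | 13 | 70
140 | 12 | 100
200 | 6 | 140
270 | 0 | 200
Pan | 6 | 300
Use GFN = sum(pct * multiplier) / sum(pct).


Formula: GFN = sum(pct * multiplier) / sum(pct)
sum(pct * multiplier) = 6191
sum(pct) = 100
GFN = 6191 / 100 = 61.91

61.91


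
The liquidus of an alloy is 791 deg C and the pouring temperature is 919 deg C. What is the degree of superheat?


Formula: Superheat = T_pour - T_melt
Superheat = 919 - 791 = 128 deg C

128 deg C


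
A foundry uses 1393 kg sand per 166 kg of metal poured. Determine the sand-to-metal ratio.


Formula: Sand-to-Metal Ratio = W_sand / W_metal
Ratio = 1393 kg / 166 kg = 8.3916


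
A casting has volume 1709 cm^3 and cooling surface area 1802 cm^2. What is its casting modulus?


Formula: Casting Modulus M = V / A
M = 1709 cm^3 / 1802 cm^2 = 0.9484 cm


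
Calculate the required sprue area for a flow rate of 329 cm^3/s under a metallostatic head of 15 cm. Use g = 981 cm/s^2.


Formula: v = sqrt(2*g*h), A = Q/v
Velocity: v = sqrt(2 * 981 * 15) = sqrt(29430) = 171.5517 cm/s
Sprue area: A = Q / v = 329 / 171.5517 = 1.9178 cm^2

1.9178 cm^2


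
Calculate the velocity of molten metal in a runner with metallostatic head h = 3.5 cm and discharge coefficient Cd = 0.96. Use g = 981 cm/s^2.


Formula: v = Cd * sqrt(2 * g * h)  (Torricelli with discharge coefficient)
2*g*h = 2 * 981 * 3.5 = 6867.0 cm^2/s^2
sqrt(6867.0) = 82.86736 cm/s
v = 0.96 * 82.86736 = 79.5527 cm/s

Answer: 79.5527 cm/s


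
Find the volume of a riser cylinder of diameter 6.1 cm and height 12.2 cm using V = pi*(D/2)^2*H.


Formula: V = pi * (D/2)^2 * H  (cylinder volume)
Radius = D/2 = 6.1/2 = 3.05 cm
V = pi * 3.05^2 * 12.2 = 356.5409 cm^3

Answer: 356.5409 cm^3


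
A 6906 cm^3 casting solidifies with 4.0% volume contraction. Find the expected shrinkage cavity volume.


Formula: V_shrink = V_casting * shrinkage_pct / 100
V_shrink = 6906 cm^3 * 4.0 / 100 = 276.2400 cm^3


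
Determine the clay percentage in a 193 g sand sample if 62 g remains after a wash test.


Formula: Clay% = (W_total - W_washed) / W_total * 100
Clay mass = 193 - 62 = 131 g
Clay% = 131 / 193 * 100 = 67.8756%

67.8756%


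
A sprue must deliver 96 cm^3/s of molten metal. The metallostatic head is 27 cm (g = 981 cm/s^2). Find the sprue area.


Formula: v = sqrt(2*g*h), A = Q/v
Velocity: v = sqrt(2 * 981 * 27) = sqrt(52974) = 230.1608 cm/s
Sprue area: A = Q / v = 96 / 230.1608 = 0.4171 cm^2

Final answer: 0.4171 cm^2


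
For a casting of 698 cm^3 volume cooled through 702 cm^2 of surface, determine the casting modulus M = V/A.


Formula: Casting Modulus M = V / A
M = 698 cm^3 / 702 cm^2 = 0.9943 cm

Answer: 0.9943 cm


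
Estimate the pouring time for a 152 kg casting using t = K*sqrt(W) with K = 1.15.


Formula: t = K * sqrt(W)
sqrt(W) = sqrt(152) = 12.32883
t = 1.15 * 12.32883 = 14.1782 s

Answer: 14.1782 s


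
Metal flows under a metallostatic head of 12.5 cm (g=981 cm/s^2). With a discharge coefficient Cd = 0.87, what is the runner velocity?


Formula: v = Cd * sqrt(2 * g * h)  (Torricelli with discharge coefficient)
2*g*h = 2 * 981 * 12.5 = 24525.0 cm^2/s^2
sqrt(24525.0) = 156.60460 cm/s
v = 0.87 * 156.60460 = 136.2460 cm/s

Final answer: 136.2460 cm/s


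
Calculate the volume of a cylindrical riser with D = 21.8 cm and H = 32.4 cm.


Formula: V = pi * (D/2)^2 * H  (cylinder volume)
Radius = D/2 = 21.8/2 = 10.9 cm
V = pi * 10.9^2 * 32.4 = 12093.3850 cm^3

Final answer: 12093.3850 cm^3


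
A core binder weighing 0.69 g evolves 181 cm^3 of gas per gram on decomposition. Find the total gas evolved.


Formula: V_gas = W_binder * gas_evolution_rate
V = 0.69 g * 181 cm^3/g = 124.8900 cm^3

124.8900 cm^3


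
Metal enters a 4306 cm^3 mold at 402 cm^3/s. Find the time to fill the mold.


Formula: t_fill = V_mold / Q_flow
t = 4306 cm^3 / 402 cm^3/s = 10.7114 s


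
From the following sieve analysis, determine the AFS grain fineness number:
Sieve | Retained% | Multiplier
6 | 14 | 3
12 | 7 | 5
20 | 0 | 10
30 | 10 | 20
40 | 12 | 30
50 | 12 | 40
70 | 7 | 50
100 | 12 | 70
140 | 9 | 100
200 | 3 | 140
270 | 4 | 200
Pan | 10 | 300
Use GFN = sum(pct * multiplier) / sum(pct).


Formula: GFN = sum(pct * multiplier) / sum(pct)
sum(pct * multiplier) = 7427
sum(pct) = 100
GFN = 7427 / 100 = 74.27

74.27


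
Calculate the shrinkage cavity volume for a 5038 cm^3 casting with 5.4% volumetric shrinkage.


Formula: V_shrink = V_casting * shrinkage_pct / 100
V_shrink = 5038 cm^3 * 5.4 / 100 = 272.0520 cm^3


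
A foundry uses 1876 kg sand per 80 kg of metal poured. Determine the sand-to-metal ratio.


Formula: Sand-to-Metal Ratio = W_sand / W_metal
Ratio = 1876 kg / 80 kg = 23.4500


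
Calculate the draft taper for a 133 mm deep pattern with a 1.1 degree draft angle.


Formula: taper = depth * tan(draft_angle)
tan(1.1 deg) = 0.0192010
taper = 133 mm * 0.0192010 = 2.5537 mm


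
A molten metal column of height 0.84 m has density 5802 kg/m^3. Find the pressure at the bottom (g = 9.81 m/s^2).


Formula: P = rho * g * h
rho * g = 5802 * 9.81 = 56917.62 N/m^3
P = 56917.62 * 0.84 = 47810.8008 Pa

Answer: 47810.8008 Pa


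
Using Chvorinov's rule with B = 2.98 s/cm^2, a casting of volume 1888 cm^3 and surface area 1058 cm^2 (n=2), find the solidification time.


Formula: t_s = B * (V/A)^n  (Chvorinov's rule, n=2)
Modulus M = V/A = 1888/1058 = 1.784499 cm
M^2 = 1.784499^2 = 3.184437 cm^2
t_s = 2.98 * 3.184437 = 9.4896 s


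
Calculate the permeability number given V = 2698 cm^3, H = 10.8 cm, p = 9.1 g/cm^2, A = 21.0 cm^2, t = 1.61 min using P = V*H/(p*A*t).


Formula: Permeability Number P = (V * H) / (p * A * t)
Numerator: V * H = 2698 * 10.8 = 29138.4
Denominator: p * A * t = 9.1 * 21.0 * 1.61 = 307.671
P = 29138.4 / 307.671 = 94.7064


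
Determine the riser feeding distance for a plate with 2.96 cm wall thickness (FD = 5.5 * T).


Formula: FD = 5.5 * T  (riser feeding-distance rule)
FD = 5.5 * 2.96 cm = 16.2800 cm


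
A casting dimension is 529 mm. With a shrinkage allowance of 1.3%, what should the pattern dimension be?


Formula: L_pattern = L_casting * (1 + shrinkage_rate/100)
Shrinkage factor = 1 + 1.3/100 = 1.013
L_pattern = 529 mm * 1.013 = 535.8770 mm

535.8770 mm


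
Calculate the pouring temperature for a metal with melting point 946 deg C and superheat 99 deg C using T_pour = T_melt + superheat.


Formula: T_pour = T_melt + Superheat
T_pour = 946 + 99 = 1045 deg C

Answer: 1045 deg C


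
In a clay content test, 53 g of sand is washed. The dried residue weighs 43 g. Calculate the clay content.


Formula: Clay% = (W_total - W_washed) / W_total * 100
Clay mass = 53 - 43 = 10 g
Clay% = 10 / 53 * 100 = 18.8679%

18.8679%


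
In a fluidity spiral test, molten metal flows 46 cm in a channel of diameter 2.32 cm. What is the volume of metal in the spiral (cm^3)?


Formula: V = pi * (d/2)^2 * L  (cylinder volume)
Radius = 2.32/2 = 1.16 cm
V = pi * 1.16^2 * 46 = 194.4570 cm^3

194.4570 cm^3


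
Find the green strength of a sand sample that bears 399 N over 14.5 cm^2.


Formula: Compressive Strength = Force / Area
Strength = 399 N / 14.5 cm^2 = 27.5172 N/cm^2


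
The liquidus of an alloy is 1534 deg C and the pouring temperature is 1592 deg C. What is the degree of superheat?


Formula: Superheat = T_pour - T_melt
Superheat = 1592 - 1534 = 58 deg C

Final answer: 58 deg C


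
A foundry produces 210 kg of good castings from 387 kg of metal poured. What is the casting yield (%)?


Formula: Casting Yield = (W_good / W_total) * 100
Yield = (210 kg / 387 kg) * 100 = 54.2636%

54.2636%


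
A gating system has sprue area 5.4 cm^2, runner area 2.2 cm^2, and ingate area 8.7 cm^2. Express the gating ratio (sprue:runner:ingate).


Sprue:Runner:Ingate = 1 : 2.2/5.4 : 8.7/5.4 = 1:0.41:1.61

1:0.41:1.61


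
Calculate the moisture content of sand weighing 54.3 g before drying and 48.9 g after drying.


Formula: MC = (W_wet - W_dry) / W_wet * 100
Water mass = 54.3 - 48.9 = 5.4 g
MC = 5.4 / 54.3 * 100 = 9.9448%

9.9448%


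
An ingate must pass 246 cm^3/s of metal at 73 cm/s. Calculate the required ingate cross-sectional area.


Formula: A_ingate = Q / v  (continuity equation)
A = 246 cm^3/s / 73 cm/s = 3.3699 cm^2

3.3699 cm^2


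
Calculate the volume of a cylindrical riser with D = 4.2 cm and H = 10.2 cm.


Formula: V = pi * (D/2)^2 * H  (cylinder volume)
Radius = D/2 = 4.2/2 = 2.1 cm
V = pi * 2.1^2 * 10.2 = 141.3151 cm^3


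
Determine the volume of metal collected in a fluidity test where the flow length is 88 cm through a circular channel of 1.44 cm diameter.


Formula: V = pi * (d/2)^2 * L  (cylinder volume)
Radius = 1.44/2 = 0.72 cm
V = pi * 0.72^2 * 88 = 143.3169 cm^3

Final answer: 143.3169 cm^3


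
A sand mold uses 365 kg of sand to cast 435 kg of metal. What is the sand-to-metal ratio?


Formula: Sand-to-Metal Ratio = W_sand / W_metal
Ratio = 365 kg / 435 kg = 0.8391

0.8391


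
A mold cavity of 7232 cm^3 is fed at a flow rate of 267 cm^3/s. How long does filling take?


Formula: t_fill = V_mold / Q_flow
t = 7232 cm^3 / 267 cm^3/s = 27.0861 s


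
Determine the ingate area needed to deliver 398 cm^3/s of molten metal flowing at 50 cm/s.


Formula: A_ingate = Q / v  (continuity equation)
A = 398 cm^3/s / 50 cm/s = 7.9600 cm^2


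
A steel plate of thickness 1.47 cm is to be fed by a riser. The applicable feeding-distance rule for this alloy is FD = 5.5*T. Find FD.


Formula: FD = 5.5 * T  (riser feeding-distance rule)
FD = 5.5 * 1.47 cm = 8.0850 cm

Answer: 8.0850 cm


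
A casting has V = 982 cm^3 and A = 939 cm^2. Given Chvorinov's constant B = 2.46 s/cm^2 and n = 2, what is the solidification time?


Formula: t_s = B * (V/A)^n  (Chvorinov's rule, n=2)
Modulus M = V/A = 982/939 = 1.045793 cm
M^2 = 1.045793^2 = 1.093683 cm^2
t_s = 2.46 * 1.093683 = 2.6905 s

2.6905 s


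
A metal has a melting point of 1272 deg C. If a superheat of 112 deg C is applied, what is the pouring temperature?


Formula: T_pour = T_melt + Superheat
T_pour = 1272 + 112 = 1384 deg C

Answer: 1384 deg C


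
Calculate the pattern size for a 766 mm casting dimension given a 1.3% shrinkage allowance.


Formula: L_pattern = L_casting * (1 + shrinkage_rate/100)
Shrinkage factor = 1 + 1.3/100 = 1.013
L_pattern = 766 mm * 1.013 = 775.9580 mm

Answer: 775.9580 mm


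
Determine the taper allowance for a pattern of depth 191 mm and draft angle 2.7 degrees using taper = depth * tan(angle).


Formula: taper = depth * tan(draft_angle)
tan(2.7 deg) = 0.0471588
taper = 191 mm * 0.0471588 = 9.0073 mm

9.0073 mm


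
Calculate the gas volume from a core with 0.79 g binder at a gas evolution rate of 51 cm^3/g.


Formula: V_gas = W_binder * gas_evolution_rate
V = 0.79 g * 51 cm^3/g = 40.2900 cm^3


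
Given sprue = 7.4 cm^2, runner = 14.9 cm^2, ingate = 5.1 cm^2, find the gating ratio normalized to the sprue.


Sprue:Runner:Ingate = 1 : 14.9/7.4 : 5.1/7.4 = 1:2.01:0.69


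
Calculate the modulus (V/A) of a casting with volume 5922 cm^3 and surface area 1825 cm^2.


Formula: Casting Modulus M = V / A
M = 5922 cm^3 / 1825 cm^2 = 3.2449 cm

Answer: 3.2449 cm


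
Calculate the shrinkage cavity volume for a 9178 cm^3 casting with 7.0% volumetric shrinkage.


Formula: V_shrink = V_casting * shrinkage_pct / 100
V_shrink = 9178 cm^3 * 7.0 / 100 = 642.4600 cm^3

Final answer: 642.4600 cm^3


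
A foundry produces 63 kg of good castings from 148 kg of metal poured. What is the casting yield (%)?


Formula: Casting Yield = (W_good / W_total) * 100
Yield = (63 kg / 148 kg) * 100 = 42.5676%

Answer: 42.5676%


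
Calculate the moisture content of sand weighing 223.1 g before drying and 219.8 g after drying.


Formula: MC = (W_wet - W_dry) / W_wet * 100
Water mass = 223.1 - 219.8 = 3.3 g
MC = 3.3 / 223.1 * 100 = 1.4792%


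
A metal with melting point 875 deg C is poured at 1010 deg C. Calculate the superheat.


Formula: Superheat = T_pour - T_melt
Superheat = 1010 - 875 = 135 deg C

Answer: 135 deg C


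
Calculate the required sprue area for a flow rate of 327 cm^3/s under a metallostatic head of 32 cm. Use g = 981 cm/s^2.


Formula: v = sqrt(2*g*h), A = Q/v
Velocity: v = sqrt(2 * 981 * 32) = sqrt(62784) = 250.5674 cm/s
Sprue area: A = Q / v = 327 / 250.5674 = 1.3050 cm^2

Final answer: 1.3050 cm^2


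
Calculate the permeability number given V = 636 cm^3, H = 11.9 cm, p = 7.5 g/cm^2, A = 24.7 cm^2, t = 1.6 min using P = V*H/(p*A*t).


Formula: Permeability Number P = (V * H) / (p * A * t)
Numerator: V * H = 636 * 11.9 = 7568.4
Denominator: p * A * t = 7.5 * 24.7 * 1.6 = 296.4
P = 7568.4 / 296.4 = 25.5344

Final answer: 25.5344


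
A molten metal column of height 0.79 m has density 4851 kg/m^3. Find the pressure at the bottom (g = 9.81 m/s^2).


Formula: P = rho * g * h
rho * g = 4851 * 9.81 = 47588.31 N/m^3
P = 47588.31 * 0.79 = 37594.7649 Pa

Final answer: 37594.7649 Pa


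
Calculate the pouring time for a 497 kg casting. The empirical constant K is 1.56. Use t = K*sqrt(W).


Formula: t = K * sqrt(W)
sqrt(W) = sqrt(497) = 22.29350
t = 1.56 * 22.29350 = 34.7779 s

Final answer: 34.7779 s


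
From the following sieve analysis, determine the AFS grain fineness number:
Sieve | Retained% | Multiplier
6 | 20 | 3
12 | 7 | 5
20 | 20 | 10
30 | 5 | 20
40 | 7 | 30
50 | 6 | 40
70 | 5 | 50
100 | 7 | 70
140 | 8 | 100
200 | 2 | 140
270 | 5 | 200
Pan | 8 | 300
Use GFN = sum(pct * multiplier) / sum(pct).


Formula: GFN = sum(pct * multiplier) / sum(pct)
sum(pct * multiplier) = 6065
sum(pct) = 100
GFN = 6065 / 100 = 60.65

Final answer: 60.65


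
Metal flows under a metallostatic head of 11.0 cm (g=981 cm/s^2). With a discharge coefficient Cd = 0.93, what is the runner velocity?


Formula: v = Cd * sqrt(2 * g * h)  (Torricelli with discharge coefficient)
2*g*h = 2 * 981 * 11.0 = 21582.0 cm^2/s^2
sqrt(21582.0) = 146.90813 cm/s
v = 0.93 * 146.90813 = 136.6246 cm/s

Final answer: 136.6246 cm/s


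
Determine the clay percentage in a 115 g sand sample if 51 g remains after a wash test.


Formula: Clay% = (W_total - W_washed) / W_total * 100
Clay mass = 115 - 51 = 64 g
Clay% = 64 / 115 * 100 = 55.6522%


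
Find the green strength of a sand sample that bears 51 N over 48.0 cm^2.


Formula: Compressive Strength = Force / Area
Strength = 51 N / 48.0 cm^2 = 1.0625 N/cm^2

Final answer: 1.0625 N/cm^2


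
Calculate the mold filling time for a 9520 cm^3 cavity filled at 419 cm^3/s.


Formula: t_fill = V_mold / Q_flow
t = 9520 cm^3 / 419 cm^3/s = 22.7208 s

Final answer: 22.7208 s


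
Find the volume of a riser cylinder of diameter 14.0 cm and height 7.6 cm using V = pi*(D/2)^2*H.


Formula: V = pi * (D/2)^2 * H  (cylinder volume)
Radius = D/2 = 14.0/2 = 7.0 cm
V = pi * 7.0^2 * 7.6 = 1169.9291 cm^3

1169.9291 cm^3


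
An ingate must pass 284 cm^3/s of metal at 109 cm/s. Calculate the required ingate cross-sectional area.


Formula: A_ingate = Q / v  (continuity equation)
A = 284 cm^3/s / 109 cm/s = 2.6055 cm^2

Answer: 2.6055 cm^2


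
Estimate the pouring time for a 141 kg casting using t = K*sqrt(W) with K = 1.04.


Formula: t = K * sqrt(W)
sqrt(W) = sqrt(141) = 11.87434
t = 1.04 * 11.87434 = 12.3493 s

Answer: 12.3493 s


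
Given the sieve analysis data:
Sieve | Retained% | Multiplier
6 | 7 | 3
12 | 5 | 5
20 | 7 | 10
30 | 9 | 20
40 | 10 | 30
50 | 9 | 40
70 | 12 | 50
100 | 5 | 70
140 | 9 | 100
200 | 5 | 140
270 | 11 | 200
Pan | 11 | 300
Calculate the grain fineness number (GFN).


Formula: GFN = sum(pct * multiplier) / sum(pct)
sum(pct * multiplier) = 9006
sum(pct) = 100
GFN = 9006 / 100 = 90.06

Final answer: 90.06


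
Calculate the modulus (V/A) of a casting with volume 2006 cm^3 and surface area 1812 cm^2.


Formula: Casting Modulus M = V / A
M = 2006 cm^3 / 1812 cm^2 = 1.1071 cm

1.1071 cm


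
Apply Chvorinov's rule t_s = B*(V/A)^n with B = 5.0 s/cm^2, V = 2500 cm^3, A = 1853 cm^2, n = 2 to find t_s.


Formula: t_s = B * (V/A)^n  (Chvorinov's rule, n=2)
Modulus M = V/A = 2500/1853 = 1.349164 cm
M^2 = 1.349164^2 = 1.820243 cm^2
t_s = 5.0 * 1.820243 = 9.1012 s

Final answer: 9.1012 s


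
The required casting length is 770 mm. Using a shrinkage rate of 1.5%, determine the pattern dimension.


Formula: L_pattern = L_casting * (1 + shrinkage_rate/100)
Shrinkage factor = 1 + 1.5/100 = 1.015
L_pattern = 770 mm * 1.015 = 781.5500 mm

Answer: 781.5500 mm


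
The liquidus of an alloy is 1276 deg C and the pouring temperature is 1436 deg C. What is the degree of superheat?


Formula: Superheat = T_pour - T_melt
Superheat = 1436 - 1276 = 160 deg C

Answer: 160 deg C


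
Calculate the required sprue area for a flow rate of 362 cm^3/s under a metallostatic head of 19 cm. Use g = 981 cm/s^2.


Formula: v = sqrt(2*g*h), A = Q/v
Velocity: v = sqrt(2 * 981 * 19) = sqrt(37278) = 193.0751 cm/s
Sprue area: A = Q / v = 362 / 193.0751 = 1.8749 cm^2

Answer: 1.8749 cm^2


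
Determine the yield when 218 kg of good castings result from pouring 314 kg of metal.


Formula: Casting Yield = (W_good / W_total) * 100
Yield = (218 kg / 314 kg) * 100 = 69.4268%

Final answer: 69.4268%


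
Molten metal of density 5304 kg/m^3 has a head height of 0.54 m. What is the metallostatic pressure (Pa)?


Formula: P = rho * g * h
rho * g = 5304 * 9.81 = 52032.24 N/m^3
P = 52032.24 * 0.54 = 28097.4096 Pa

Final answer: 28097.4096 Pa


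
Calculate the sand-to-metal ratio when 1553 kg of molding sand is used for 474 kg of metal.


Formula: Sand-to-Metal Ratio = W_sand / W_metal
Ratio = 1553 kg / 474 kg = 3.2764

3.2764


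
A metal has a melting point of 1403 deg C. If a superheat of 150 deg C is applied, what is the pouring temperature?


Formula: T_pour = T_melt + Superheat
T_pour = 1403 + 150 = 1553 deg C


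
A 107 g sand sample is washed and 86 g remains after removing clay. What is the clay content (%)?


Formula: Clay% = (W_total - W_washed) / W_total * 100
Clay mass = 107 - 86 = 21 g
Clay% = 21 / 107 * 100 = 19.6262%

Answer: 19.6262%


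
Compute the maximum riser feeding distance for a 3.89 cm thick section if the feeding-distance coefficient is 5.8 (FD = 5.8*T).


Formula: FD = 5.8 * T  (riser feeding-distance rule)
FD = 5.8 * 3.89 cm = 22.5620 cm

Answer: 22.5620 cm


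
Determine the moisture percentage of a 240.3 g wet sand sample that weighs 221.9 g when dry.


Formula: MC = (W_wet - W_dry) / W_wet * 100
Water mass = 240.3 - 221.9 = 18.4 g
MC = 18.4 / 240.3 * 100 = 7.6571%

7.6571%


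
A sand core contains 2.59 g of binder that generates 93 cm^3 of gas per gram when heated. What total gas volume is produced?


Formula: V_gas = W_binder * gas_evolution_rate
V = 2.59 g * 93 cm^3/g = 240.8700 cm^3


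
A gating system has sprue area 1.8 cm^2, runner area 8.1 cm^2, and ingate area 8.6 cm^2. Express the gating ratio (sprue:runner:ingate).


Sprue:Runner:Ingate = 1 : 8.1/1.8 : 8.6/1.8 = 1:4.50:4.78

1:4.50:4.78


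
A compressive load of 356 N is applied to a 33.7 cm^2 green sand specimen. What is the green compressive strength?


Formula: Compressive Strength = Force / Area
Strength = 356 N / 33.7 cm^2 = 10.5638 N/cm^2

Final answer: 10.5638 N/cm^2


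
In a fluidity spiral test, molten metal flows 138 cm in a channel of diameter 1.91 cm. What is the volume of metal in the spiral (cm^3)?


Formula: V = pi * (d/2)^2 * L  (cylinder volume)
Radius = 1.91/2 = 0.955 cm
V = pi * 0.955^2 * 138 = 395.3991 cm^3

Final answer: 395.3991 cm^3


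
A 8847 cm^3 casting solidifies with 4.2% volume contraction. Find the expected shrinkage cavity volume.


Formula: V_shrink = V_casting * shrinkage_pct / 100
V_shrink = 8847 cm^3 * 4.2 / 100 = 371.5740 cm^3


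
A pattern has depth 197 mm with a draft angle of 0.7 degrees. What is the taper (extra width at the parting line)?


Formula: taper = depth * tan(draft_angle)
tan(0.7 deg) = 0.0122179
taper = 197 mm * 0.0122179 = 2.4069 mm


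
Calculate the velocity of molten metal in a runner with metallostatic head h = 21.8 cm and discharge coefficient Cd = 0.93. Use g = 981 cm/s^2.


Formula: v = Cd * sqrt(2 * g * h)  (Torricelli with discharge coefficient)
2*g*h = 2 * 981 * 21.8 = 42771.6 cm^2/s^2
sqrt(42771.6) = 206.81296 cm/s
v = 0.93 * 206.81296 = 192.3361 cm/s

Answer: 192.3361 cm/s


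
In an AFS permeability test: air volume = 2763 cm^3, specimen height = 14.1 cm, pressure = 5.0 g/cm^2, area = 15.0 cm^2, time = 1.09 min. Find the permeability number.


Formula: Permeability Number P = (V * H) / (p * A * t)
Numerator: V * H = 2763 * 14.1 = 38958.3
Denominator: p * A * t = 5.0 * 15.0 * 1.09 = 81.75
P = 38958.3 / 81.75 = 476.5541

476.5541


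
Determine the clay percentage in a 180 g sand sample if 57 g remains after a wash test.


Formula: Clay% = (W_total - W_washed) / W_total * 100
Clay mass = 180 - 57 = 123 g
Clay% = 123 / 180 * 100 = 68.3333%

68.3333%


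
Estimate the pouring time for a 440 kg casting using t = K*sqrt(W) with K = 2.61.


Formula: t = K * sqrt(W)
sqrt(W) = sqrt(440) = 20.97618
t = 2.61 * 20.97618 = 54.7478 s

Final answer: 54.7478 s


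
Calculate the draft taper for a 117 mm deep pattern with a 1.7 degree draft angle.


Formula: taper = depth * tan(draft_angle)
tan(1.7 deg) = 0.0296793
taper = 117 mm * 0.0296793 = 3.4725 mm

Answer: 3.4725 mm


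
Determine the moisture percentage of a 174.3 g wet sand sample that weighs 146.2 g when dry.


Formula: MC = (W_wet - W_dry) / W_wet * 100
Water mass = 174.3 - 146.2 = 28.1 g
MC = 28.1 / 174.3 * 100 = 16.1216%


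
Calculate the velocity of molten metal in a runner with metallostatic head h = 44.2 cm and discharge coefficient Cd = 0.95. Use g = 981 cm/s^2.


Formula: v = Cd * sqrt(2 * g * h)  (Torricelli with discharge coefficient)
2*g*h = 2 * 981 * 44.2 = 86720.4 cm^2/s^2
sqrt(86720.4) = 294.48328 cm/s
v = 0.95 * 294.48328 = 279.7591 cm/s

Final answer: 279.7591 cm/s


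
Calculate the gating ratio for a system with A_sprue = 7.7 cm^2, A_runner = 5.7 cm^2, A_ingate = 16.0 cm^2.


Sprue:Runner:Ingate = 1 : 5.7/7.7 : 16.0/7.7 = 1:0.74:2.08

Answer: 1:0.74:2.08


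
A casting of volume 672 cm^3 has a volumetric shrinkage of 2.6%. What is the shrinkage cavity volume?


Formula: V_shrink = V_casting * shrinkage_pct / 100
V_shrink = 672 cm^3 * 2.6 / 100 = 17.4720 cm^3


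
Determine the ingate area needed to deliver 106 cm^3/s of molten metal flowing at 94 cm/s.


Formula: A_ingate = Q / v  (continuity equation)
A = 106 cm^3/s / 94 cm/s = 1.1277 cm^2

Final answer: 1.1277 cm^2


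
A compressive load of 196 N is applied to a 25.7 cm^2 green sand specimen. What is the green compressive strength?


Formula: Compressive Strength = Force / Area
Strength = 196 N / 25.7 cm^2 = 7.6265 N/cm^2


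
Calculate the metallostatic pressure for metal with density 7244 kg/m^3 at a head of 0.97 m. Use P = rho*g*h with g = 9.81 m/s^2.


Formula: P = rho * g * h
rho * g = 7244 * 9.81 = 71063.64 N/m^3
P = 71063.64 * 0.97 = 68931.7308 Pa

68931.7308 Pa


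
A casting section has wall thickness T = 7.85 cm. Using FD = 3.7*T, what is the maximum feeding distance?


Formula: FD = 3.7 * T  (riser feeding-distance rule)
FD = 3.7 * 7.85 cm = 29.0450 cm

Final answer: 29.0450 cm


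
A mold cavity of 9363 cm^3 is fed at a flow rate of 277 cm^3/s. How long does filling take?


Formula: t_fill = V_mold / Q_flow
t = 9363 cm^3 / 277 cm^3/s = 33.8014 s

Answer: 33.8014 s


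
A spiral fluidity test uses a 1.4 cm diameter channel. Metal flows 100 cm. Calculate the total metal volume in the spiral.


Formula: V = pi * (d/2)^2 * L  (cylinder volume)
Radius = 1.4/2 = 0.7 cm
V = pi * 0.7^2 * 100 = 153.9380 cm^3

Final answer: 153.9380 cm^3


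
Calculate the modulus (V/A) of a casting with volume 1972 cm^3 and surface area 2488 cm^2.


Formula: Casting Modulus M = V / A
M = 1972 cm^3 / 2488 cm^2 = 0.7926 cm

Answer: 0.7926 cm


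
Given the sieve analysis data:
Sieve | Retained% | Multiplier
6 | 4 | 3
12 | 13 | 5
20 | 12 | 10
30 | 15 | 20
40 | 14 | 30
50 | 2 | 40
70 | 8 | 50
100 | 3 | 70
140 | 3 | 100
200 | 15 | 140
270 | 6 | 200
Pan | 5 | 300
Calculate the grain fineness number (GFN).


Formula: GFN = sum(pct * multiplier) / sum(pct)
sum(pct * multiplier) = 6707
sum(pct) = 100
GFN = 6707 / 100 = 67.07

Final answer: 67.07


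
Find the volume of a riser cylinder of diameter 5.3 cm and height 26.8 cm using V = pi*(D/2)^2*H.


Formula: V = pi * (D/2)^2 * H  (cylinder volume)
Radius = D/2 = 5.3/2 = 2.65 cm
V = pi * 2.65^2 * 26.8 = 591.2572 cm^3

Final answer: 591.2572 cm^3


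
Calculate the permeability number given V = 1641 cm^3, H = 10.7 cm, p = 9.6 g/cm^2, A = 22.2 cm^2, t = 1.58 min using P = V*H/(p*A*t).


Formula: Permeability Number P = (V * H) / (p * A * t)
Numerator: V * H = 1641 * 10.7 = 17558.7
Denominator: p * A * t = 9.6 * 22.2 * 1.58 = 336.7296
P = 17558.7 / 336.7296 = 52.1448

Answer: 52.1448


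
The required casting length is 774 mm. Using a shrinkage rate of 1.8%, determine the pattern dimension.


Formula: L_pattern = L_casting * (1 + shrinkage_rate/100)
Shrinkage factor = 1 + 1.8/100 = 1.018
L_pattern = 774 mm * 1.018 = 787.9320 mm

Answer: 787.9320 mm


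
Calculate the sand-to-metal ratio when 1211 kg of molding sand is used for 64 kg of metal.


Formula: Sand-to-Metal Ratio = W_sand / W_metal
Ratio = 1211 kg / 64 kg = 18.9219

18.9219


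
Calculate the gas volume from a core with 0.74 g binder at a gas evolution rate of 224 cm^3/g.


Formula: V_gas = W_binder * gas_evolution_rate
V = 0.74 g * 224 cm^3/g = 165.7600 cm^3

Final answer: 165.7600 cm^3


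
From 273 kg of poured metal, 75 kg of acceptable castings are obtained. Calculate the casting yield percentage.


Formula: Casting Yield = (W_good / W_total) * 100
Yield = (75 kg / 273 kg) * 100 = 27.4725%


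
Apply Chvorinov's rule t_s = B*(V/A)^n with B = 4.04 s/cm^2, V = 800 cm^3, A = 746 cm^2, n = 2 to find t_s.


Formula: t_s = B * (V/A)^n  (Chvorinov's rule, n=2)
Modulus M = V/A = 800/746 = 1.072386 cm
M^2 = 1.072386^2 = 1.150012 cm^2
t_s = 4.04 * 1.150012 = 4.6460 s

Final answer: 4.6460 s


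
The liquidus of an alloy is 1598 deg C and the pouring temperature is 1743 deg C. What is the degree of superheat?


Formula: Superheat = T_pour - T_melt
Superheat = 1743 - 1598 = 145 deg C


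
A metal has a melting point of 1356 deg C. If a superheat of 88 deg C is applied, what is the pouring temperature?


Formula: T_pour = T_melt + Superheat
T_pour = 1356 + 88 = 1444 deg C


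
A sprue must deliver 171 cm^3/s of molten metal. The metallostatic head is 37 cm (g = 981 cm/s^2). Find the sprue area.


Formula: v = sqrt(2*g*h), A = Q/v
Velocity: v = sqrt(2 * 981 * 37) = sqrt(72594) = 269.4327 cm/s
Sprue area: A = Q / v = 171 / 269.4327 = 0.6347 cm^2

Final answer: 0.6347 cm^2


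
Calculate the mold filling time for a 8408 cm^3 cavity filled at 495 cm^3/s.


Formula: t_fill = V_mold / Q_flow
t = 8408 cm^3 / 495 cm^3/s = 16.9859 s


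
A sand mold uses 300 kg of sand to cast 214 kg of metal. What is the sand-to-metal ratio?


Formula: Sand-to-Metal Ratio = W_sand / W_metal
Ratio = 300 kg / 214 kg = 1.4019

Answer: 1.4019


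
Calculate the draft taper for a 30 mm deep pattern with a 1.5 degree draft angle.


Formula: taper = depth * tan(draft_angle)
tan(1.5 deg) = 0.0261859
taper = 30 mm * 0.0261859 = 0.7856 mm

Answer: 0.7856 mm


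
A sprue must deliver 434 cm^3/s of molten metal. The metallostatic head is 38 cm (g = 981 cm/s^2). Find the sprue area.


Formula: v = sqrt(2*g*h), A = Q/v
Velocity: v = sqrt(2 * 981 * 38) = sqrt(74556) = 273.0494 cm/s
Sprue area: A = Q / v = 434 / 273.0494 = 1.5895 cm^2


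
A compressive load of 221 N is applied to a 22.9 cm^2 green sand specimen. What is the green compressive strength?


Formula: Compressive Strength = Force / Area
Strength = 221 N / 22.9 cm^2 = 9.6507 N/cm^2


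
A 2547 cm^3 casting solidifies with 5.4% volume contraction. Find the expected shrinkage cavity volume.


Formula: V_shrink = V_casting * shrinkage_pct / 100
V_shrink = 2547 cm^3 * 5.4 / 100 = 137.5380 cm^3


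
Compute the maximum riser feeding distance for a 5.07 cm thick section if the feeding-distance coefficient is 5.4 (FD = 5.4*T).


Formula: FD = 5.4 * T  (riser feeding-distance rule)
FD = 5.4 * 5.07 cm = 27.3780 cm

Answer: 27.3780 cm


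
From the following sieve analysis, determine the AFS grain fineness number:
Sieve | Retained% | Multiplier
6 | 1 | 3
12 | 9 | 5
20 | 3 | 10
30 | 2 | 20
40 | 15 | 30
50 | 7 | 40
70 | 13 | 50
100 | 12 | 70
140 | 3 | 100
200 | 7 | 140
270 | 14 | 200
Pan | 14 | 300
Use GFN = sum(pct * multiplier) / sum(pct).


Formula: GFN = sum(pct * multiplier) / sum(pct)
sum(pct * multiplier) = 10618
sum(pct) = 100
GFN = 10618 / 100 = 106.18

Answer: 106.18
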